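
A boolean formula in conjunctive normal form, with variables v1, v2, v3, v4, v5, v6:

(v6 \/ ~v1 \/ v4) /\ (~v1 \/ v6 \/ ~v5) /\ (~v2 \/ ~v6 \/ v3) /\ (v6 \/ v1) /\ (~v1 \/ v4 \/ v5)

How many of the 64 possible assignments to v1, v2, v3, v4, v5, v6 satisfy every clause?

Split on v1, then v6.
  v1=T, v6=T: 9 of the 16 assignments to (v2,v3,v4,v5) work.
  v1=T, v6=F: remaining (v2,v3,v4,v5) ∈ {(F,F,T,F); (F,T,T,F); (T,F,T,F); (T,T,T,F)} — 4.
  v1=F, v6=T: v4, v5 free; 3 ways for (v2,v3) × 2^2 = 12.
  v1=F, v6=F: a clause becomes empty — 0.
Total: 9 + 4 + 12 + 0 = 25.

25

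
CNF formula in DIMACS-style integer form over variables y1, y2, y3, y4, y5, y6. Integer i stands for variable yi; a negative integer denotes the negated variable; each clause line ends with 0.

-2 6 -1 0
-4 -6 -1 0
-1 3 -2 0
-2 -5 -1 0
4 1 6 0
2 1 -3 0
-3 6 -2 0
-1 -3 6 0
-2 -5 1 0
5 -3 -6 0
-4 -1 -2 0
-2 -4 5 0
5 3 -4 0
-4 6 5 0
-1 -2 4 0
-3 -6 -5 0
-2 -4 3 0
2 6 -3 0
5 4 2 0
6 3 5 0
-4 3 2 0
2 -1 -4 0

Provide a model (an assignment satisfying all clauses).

y1=True  y2=False  y3=False  y4=False  y5=True  y6=False

Check each clause:
  1. {¬y1, y6, ¬y2} — ¬y2 is true.
  2. {¬y6, ¬y1, ¬y4} — ¬y6 is true.
  3. {¬y2, ¬y1, y3} — ¬y2 is true.
  4. {¬y1, ¬y2, ¬y5} — ¬y2 is true.
  5. {y6, y4, y1} — y1 is true.
  6. {y2, ¬y3, y1} — y1 is true.
  7. {¬y2, y6, ¬y3} — ¬y3 is true.
  8. {y6, ¬y3, ¬y1} — ¬y3 is true.
  9. {y1, ¬y2, ¬y5} — y1 is true.
  10. {¬y3, ¬y6, y5} — y5 is true.
  11. {¬y1, ¬y2, ¬y4} — ¬y4 is true.
  12. {¬y2, ¬y4, y5} — ¬y4 is true.
  13. {y5, y3, ¬y4} — ¬y4 is true.
  14. {y6, ¬y4, y5} — ¬y4 is true.
  15. {y4, ¬y2, ¬y1} — ¬y2 is true.
  16. {¬y6, ¬y3, ¬y5} — ¬y6 is true.
  17. {y3, ¬y4, ¬y2} — ¬y4 is true.
  18. {y6, ¬y3, y2} — ¬y3 is true.
  19. {y5, y2, y4} — y5 is true.
  20. {y6, y3, y5} — y5 is true.
  21. {y2, ¬y4, y3} — ¬y4 is true.
  22. {¬y1, y2, ¬y4} — ¬y4 is true.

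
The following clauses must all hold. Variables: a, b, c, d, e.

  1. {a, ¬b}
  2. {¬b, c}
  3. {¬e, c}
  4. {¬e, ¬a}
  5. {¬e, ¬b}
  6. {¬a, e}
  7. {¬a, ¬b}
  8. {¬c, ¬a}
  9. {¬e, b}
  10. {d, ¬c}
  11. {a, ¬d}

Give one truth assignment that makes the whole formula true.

Branch on a: take a = False.
  then b is forced to False.
  then e is forced to False.
  then d is forced to False.
  then c is forced to False.

a=False, b=False, c=False, d=False, e=False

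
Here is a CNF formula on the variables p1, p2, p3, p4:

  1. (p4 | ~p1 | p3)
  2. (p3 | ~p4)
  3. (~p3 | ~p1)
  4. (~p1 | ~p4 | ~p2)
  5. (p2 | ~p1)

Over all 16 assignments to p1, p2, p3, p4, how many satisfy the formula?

6

The models are:
  p1=F p2=F p3=F p4=F
  p1=F p2=F p3=T p4=F
  p1=F p2=F p3=T p4=T
  p1=F p2=T p3=F p4=F
  p1=F p2=T p3=T p4=F
  p1=F p2=T p3=T p4=T
Count: 6.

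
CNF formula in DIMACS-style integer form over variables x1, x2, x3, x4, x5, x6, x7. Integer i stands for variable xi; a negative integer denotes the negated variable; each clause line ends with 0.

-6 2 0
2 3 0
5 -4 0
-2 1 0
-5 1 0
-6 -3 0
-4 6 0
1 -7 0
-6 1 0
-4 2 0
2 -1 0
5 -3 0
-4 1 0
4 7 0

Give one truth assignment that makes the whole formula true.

x1=True, x2=True, x3=True, x4=False, x5=True, x6=False, x7=True

Try x1 = True.
  then x2 is forced to True.
The remaining clauses are satisfied by x3 = True, x4 = False, x5 = True, x6 = False, x7 = True.
Check each clause:
  1. (~x6 | x2) — ~x6 is true.
  2. (x3 | x2) — x2 is true.
  3. (~x4 | x5) — ~x4 is true.
  4. (x1 | ~x2) — x1 is true.
  5. (x1 | ~x5) — x1 is true.
  6. (~x6 | ~x3) — ~x6 is true.
  7. (x6 | ~x4) — ~x4 is true.
  8. (x1 | ~x7) — x1 is true.
  9. (x1 | ~x6) — x1 is true.
  10. (x2 | ~x4) — x2 is true.
  11. (~x1 | x2) — x2 is true.
  12. (x5 | ~x3) — x5 is true.
  13. (~x4 | x1) — x1 is true.
  14. (x4 | x7) — x7 is true.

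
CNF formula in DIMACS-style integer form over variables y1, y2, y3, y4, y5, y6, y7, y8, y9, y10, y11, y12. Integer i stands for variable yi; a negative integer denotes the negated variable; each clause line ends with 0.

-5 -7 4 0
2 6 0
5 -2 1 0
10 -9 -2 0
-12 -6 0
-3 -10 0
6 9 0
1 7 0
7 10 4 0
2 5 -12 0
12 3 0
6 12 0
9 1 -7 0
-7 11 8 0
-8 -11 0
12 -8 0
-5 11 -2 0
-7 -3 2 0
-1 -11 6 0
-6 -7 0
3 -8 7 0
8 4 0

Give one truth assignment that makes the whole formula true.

y4 occurs only positively in the remaining clauses — set y4 = True.
Try y1 = True.
For the remaining variables, y2 = False, y3 = True, y5 = False, y6 = True, y7 = False, y8 = False, y9 = True, y10 = False, y11 = False, y12 = False works.
Every clause has at least one true literal under this assignment.

y1=True, y2=False, y3=True, y4=True, y5=False, y6=True, y7=False, y8=False, y9=True, y10=False, y11=False, y12=False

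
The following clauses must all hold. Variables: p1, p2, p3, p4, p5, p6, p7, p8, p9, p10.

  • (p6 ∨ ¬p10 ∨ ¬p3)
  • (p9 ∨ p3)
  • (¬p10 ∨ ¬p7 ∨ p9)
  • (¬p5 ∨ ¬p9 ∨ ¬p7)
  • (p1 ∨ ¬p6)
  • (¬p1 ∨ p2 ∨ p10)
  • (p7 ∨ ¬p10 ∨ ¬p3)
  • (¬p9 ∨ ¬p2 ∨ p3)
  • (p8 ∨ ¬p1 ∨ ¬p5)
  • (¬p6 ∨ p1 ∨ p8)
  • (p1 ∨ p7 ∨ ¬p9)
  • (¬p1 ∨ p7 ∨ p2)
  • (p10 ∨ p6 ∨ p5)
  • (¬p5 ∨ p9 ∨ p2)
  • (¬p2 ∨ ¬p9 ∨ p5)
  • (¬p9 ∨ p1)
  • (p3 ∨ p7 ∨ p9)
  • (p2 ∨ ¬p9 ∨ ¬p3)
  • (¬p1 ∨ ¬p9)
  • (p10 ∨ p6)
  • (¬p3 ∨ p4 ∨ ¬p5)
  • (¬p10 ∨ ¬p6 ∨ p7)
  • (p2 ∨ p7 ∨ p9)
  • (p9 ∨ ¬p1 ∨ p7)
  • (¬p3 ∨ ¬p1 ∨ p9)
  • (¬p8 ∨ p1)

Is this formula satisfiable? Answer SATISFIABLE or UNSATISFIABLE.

p9 = True:
  propagation gives p1=True; an empty clause results — contradiction.
p9 = False:
  propagation gives p3=True, p1=False, p6=False, p10=False; an empty clause results — contradiction.
Every branch closes, so no satisfying assignment exists.

UNSATISFIABLE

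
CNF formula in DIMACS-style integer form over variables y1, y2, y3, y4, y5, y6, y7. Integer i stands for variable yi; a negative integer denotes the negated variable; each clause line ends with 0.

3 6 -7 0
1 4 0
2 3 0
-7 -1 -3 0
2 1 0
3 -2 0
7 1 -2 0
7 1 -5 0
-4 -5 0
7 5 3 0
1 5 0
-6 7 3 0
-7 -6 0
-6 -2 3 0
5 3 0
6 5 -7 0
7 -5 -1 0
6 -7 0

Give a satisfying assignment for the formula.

y1=1, y2=0, y3=1, y4=0, y5=0, y6=1, y7=0

Try y1 = True.
Set y2 = False and propagate.
  then y3 is forced to True.
  then y7 is forced to False.
  then y5 is forced to False.
y4, y6 are now unconstrained; take y4 = False, y6 = True.
Every clause has at least one true literal under this assignment.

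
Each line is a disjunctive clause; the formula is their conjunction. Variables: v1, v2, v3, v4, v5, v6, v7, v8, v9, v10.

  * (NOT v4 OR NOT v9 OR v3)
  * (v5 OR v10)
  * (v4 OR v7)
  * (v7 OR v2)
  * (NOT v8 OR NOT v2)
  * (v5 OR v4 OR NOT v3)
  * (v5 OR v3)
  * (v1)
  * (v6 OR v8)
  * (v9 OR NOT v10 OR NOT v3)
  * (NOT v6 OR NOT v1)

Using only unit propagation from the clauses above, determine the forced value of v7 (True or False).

Unit clause (v1) sets v1 = True.
From (NOT v6 OR NOT v1) and v1 = True: v6 = False.
From (v6 OR v8) and v6 = False: v8 = True.
(NOT v2 OR NOT v8) with v8 = True leaves only NOT v2, so v2 = False.
In (v7 OR v2), v2 is now false; v7 must hold, so v7 = True.

True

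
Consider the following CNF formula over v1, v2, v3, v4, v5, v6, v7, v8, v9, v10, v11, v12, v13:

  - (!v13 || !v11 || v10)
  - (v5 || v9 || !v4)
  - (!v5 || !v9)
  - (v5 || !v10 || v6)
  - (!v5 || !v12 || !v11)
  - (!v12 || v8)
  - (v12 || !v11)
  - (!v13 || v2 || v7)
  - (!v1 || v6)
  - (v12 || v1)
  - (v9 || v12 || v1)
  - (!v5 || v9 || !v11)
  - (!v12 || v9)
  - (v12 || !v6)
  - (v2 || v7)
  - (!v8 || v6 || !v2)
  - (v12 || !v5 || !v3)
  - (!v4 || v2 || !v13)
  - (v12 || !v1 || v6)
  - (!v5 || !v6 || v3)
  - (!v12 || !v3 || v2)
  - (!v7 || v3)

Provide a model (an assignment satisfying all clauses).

v11 occurs only negated in the remaining clauses — set v11 = False.
Pure literal: v13 appears only negated; assign v13 = False.
Try v1 = True.
  then v6 is forced to True.
  then v12 is forced to True.
  then v8 is forced to True.
  then v9 is forced to True.
  then v5 is forced to False.
The remaining clauses are satisfied by v2 = True, v3 = True, v4 = True, v7 = False, v10 = True.
Every clause has at least one true literal under this assignment.

v1=True, v2=True, v3=True, v4=True, v5=False, v6=True, v7=False, v8=True, v9=True, v10=True, v11=False, v12=True, v13=False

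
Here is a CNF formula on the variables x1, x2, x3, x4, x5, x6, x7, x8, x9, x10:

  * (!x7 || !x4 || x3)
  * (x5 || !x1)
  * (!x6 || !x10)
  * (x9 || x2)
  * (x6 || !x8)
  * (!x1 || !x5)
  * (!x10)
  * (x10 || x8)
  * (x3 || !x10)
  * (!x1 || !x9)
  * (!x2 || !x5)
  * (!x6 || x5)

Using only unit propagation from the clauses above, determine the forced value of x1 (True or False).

False

Unit clause (!x10) sets x10 = False.
(x10 || x8) with x10 = False leaves only x8, so x8 = True.
In (!x8 || x6), !x8 is now false; x6 must hold, so x6 = True.
(!x6 || x5) with x6 = True leaves only x5, so x5 = True.
From (!x1 || !x5) and x5 = True: x1 = False.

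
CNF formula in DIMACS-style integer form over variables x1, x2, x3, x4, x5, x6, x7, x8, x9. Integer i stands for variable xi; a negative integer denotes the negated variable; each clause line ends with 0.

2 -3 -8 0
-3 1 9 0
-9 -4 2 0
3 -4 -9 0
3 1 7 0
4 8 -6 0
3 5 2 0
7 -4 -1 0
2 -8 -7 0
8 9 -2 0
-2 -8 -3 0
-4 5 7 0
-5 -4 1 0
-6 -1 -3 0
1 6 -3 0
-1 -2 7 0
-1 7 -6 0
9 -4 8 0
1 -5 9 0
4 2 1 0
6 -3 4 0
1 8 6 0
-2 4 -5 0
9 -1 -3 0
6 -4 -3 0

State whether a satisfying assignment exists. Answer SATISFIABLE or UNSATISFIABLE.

Set x1 = True and propagate.
Try x2 = True.
  then x7 is forced to True.
Try x3 = False.
The remaining clauses are satisfied by x4 = True, x5 = True, x6 = False, x8 = True, x9 = False.
Every clause has at least one true literal under this assignment.
So x1 = 1, x2 = 1, x3 = 0, x4 = 1, x5 = 1, x6 = 0, x7 = 1, x8 = 1, x9 = 0 is a satisfying assignment.

SATISFIABLE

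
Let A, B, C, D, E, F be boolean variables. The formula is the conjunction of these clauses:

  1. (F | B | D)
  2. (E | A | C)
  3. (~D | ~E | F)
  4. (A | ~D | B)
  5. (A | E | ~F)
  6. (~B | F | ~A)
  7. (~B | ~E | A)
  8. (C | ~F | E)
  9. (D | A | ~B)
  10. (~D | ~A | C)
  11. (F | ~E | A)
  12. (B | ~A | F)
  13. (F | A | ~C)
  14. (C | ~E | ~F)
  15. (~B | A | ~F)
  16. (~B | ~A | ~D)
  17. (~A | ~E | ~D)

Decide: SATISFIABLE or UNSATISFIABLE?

SATISFIABLE

Set A = False and propagate.
For the remaining variables, B = False, C = True, D = False, E = True, F = True works.
Every clause has at least one true literal under this assignment.
So A = 0, B = 0, C = 1, D = 0, E = 1, F = 1 is a satisfying assignment.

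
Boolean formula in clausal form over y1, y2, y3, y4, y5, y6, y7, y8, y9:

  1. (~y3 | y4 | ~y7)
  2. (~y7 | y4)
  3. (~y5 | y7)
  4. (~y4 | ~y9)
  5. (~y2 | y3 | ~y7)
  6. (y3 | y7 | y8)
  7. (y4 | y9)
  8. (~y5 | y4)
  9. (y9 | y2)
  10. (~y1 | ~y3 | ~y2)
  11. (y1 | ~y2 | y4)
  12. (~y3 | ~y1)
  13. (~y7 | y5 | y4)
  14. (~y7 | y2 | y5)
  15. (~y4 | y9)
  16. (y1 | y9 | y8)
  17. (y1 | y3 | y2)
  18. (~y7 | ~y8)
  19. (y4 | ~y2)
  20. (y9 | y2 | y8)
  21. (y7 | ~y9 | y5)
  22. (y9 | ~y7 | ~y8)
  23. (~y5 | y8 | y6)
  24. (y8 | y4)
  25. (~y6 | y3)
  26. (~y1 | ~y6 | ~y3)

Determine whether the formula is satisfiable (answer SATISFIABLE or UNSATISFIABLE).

y4 = True:
  propagation gives y9=False; an empty clause results — contradiction.
y4 = False:
  propagation gives y7=False, y5=False, y9=True; an empty clause results — contradiction.
Every branch closes, so no satisfying assignment exists.

UNSATISFIABLE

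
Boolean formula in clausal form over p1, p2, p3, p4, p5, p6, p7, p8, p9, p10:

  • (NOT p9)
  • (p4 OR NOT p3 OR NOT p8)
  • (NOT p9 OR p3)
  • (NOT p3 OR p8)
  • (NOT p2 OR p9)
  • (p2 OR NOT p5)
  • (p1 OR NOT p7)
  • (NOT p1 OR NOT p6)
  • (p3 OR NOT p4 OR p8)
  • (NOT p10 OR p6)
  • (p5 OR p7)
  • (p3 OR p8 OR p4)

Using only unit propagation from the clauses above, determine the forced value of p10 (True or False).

False

(NOT p9) stands alone — p9 = False.
In (NOT p2 OR p9), p9 is now false; NOT p2 must hold, so p2 = False.
(p2 OR NOT p5) with p2 = False leaves only NOT p5, so p5 = False.
(p5 OR p7) with p5 = False leaves only p7, so p7 = True.
In (p1 OR NOT p7), NOT p7 is now false; p1 must hold, so p1 = True.
(NOT p6 OR NOT p1): since p1 = True, the clause reduces to (NOT p6). p6 = False.
From (p6 OR NOT p10) and p6 = False: p10 = False.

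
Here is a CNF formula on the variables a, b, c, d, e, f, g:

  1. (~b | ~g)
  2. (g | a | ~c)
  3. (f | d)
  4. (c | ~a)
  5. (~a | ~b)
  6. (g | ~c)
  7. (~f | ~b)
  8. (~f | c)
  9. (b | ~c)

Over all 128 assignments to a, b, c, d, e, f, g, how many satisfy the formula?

6

Satisfying assignments:
  a=F b=F c=F d=T e=F f=F g=F
  a=F b=F c=F d=T e=F f=F g=T
  a=F b=F c=F d=T e=T f=F g=F
  a=F b=F c=F d=T e=T f=F g=T
  a=F b=T c=F d=T e=F f=F g=F
  a=F b=T c=F d=T e=T f=F g=F
That's 6 in total.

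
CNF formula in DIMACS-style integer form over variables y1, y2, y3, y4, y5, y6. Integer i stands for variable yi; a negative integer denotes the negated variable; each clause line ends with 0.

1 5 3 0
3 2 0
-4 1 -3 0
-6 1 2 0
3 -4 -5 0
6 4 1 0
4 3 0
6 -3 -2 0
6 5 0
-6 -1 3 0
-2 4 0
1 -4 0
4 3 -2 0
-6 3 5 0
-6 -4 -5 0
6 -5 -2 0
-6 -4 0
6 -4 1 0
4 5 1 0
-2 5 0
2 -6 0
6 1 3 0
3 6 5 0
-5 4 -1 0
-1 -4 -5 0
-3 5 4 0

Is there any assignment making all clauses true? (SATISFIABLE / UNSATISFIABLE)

UNSATISFIABLE

y4 = True:
  propagation gives y1=True, y6=False, y5=True; an empty clause results — contradiction.
y4 = False:
  propagation gives y3=True, y2=False, y6=False, y1=True; an empty clause results — contradiction.
Every branch closes, so no satisfying assignment exists.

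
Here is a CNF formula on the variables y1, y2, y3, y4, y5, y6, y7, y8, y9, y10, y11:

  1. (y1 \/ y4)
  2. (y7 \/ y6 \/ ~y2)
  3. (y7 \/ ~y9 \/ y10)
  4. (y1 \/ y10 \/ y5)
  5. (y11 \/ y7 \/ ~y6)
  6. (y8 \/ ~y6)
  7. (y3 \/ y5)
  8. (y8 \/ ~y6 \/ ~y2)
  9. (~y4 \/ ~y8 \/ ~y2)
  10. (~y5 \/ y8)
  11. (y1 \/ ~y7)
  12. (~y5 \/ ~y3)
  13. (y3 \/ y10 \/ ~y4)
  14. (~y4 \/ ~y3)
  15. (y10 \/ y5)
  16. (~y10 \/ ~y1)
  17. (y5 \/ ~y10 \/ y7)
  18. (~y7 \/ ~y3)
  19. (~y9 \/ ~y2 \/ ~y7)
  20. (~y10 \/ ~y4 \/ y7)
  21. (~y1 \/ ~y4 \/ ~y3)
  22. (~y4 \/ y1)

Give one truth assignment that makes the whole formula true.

y1 = 1, y2 = 0, y3 = 0, y4 = 0, y5 = 1, y6 = 0, y7 = 1, y8 = 1, y9 = 0, y10 = 0, y11 = 1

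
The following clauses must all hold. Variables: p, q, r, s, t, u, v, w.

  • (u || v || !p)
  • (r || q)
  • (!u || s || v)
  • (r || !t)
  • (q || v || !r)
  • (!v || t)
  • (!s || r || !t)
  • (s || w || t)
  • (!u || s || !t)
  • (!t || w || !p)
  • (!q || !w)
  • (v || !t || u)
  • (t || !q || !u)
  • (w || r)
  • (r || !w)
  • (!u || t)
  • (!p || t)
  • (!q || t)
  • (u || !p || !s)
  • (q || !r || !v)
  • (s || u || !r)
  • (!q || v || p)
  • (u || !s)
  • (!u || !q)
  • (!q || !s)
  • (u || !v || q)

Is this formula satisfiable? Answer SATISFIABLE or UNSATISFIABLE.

UNSATISFIABLE

t = True:
  u = True:
    propagation gives s=True, q=False, v=True; an empty clause results — contradiction.
  u = False:
    propagation gives v=True, q=True, w=False, p=False; an empty clause results — contradiction.
t = False:
  propagation gives v=False, u=False, p=False, q=False; an empty clause results — contradiction.
Every branch closes, so no satisfying assignment exists.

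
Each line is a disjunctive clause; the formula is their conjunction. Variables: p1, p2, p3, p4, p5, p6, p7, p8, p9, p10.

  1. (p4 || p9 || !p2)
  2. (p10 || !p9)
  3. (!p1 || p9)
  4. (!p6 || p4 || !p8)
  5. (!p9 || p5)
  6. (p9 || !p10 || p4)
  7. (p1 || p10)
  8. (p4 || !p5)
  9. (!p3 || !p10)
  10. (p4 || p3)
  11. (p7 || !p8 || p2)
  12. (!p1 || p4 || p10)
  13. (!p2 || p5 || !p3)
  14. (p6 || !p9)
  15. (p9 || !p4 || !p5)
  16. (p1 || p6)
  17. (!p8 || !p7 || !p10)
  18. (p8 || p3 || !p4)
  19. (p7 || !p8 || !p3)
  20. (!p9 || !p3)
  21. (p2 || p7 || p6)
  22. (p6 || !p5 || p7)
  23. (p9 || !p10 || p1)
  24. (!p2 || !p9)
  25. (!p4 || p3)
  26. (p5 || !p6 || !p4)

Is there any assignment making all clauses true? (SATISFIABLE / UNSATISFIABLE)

UNSATISFIABLE

p4 = True:
  propagation gives p3=True, p10=False, p9=False, p1=False; an empty clause results — contradiction.
p4 = False:
  propagation gives p5=False, p9=False, p2=False, p1=False; an empty clause results — contradiction.
Every branch closes, so no satisfying assignment exists.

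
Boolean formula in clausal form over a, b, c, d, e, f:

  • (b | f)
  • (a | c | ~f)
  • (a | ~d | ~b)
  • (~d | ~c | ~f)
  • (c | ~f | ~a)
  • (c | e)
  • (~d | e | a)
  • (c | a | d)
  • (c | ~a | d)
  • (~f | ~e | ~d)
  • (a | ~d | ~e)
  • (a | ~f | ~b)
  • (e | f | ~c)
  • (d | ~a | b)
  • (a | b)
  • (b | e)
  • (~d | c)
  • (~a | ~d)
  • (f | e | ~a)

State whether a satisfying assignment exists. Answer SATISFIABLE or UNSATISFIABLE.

SATISFIABLE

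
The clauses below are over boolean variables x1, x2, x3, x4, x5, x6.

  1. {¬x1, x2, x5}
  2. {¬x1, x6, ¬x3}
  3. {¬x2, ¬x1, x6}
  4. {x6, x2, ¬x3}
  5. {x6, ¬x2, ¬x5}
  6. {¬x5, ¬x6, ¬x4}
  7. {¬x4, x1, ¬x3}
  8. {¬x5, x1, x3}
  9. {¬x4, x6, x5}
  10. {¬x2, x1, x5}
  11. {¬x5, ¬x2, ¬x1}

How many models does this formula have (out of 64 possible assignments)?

14

Split on x1, then x5.
  x1=T, x5=T: remaining (x2,x3,x4,x6) ∈ {(F,F,F,F); (F,F,F,T); (F,F,T,F); (F,T,F,T)} — 4.
  x1=T, x5=F: remaining (x2,x3,x4,x6) ∈ {(T,F,F,T); (T,F,T,T); (T,T,F,T); (T,T,T,T)} — 4.
  x1=F, x5=T: remaining (x2,x3,x4,x6) ∈ {(F,T,F,T); (T,T,F,T)} — 2.
  x1=F, x5=F: remaining (x2,x3,x4,x6) ∈ {(F,F,F,F); (F,F,F,T); (F,F,T,T); (F,T,F,T)} — 4.
Total: 4 + 4 + 2 + 4 = 14.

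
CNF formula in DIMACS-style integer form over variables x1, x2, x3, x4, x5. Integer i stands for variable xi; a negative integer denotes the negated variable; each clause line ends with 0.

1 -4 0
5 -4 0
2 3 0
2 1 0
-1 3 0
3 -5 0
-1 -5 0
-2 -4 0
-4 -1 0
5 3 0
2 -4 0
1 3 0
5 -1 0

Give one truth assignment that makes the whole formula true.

Pure literal: x3 appears only positively; assign x3 = True.
Pure literal: x4 appears only negated; assign x4 = False.
Branch on x1: take x1 = False.
  then x2 is forced to True.
x5 is now unconstrained; take x5 = False.

x1=F  x2=T  x3=T  x4=F  x5=F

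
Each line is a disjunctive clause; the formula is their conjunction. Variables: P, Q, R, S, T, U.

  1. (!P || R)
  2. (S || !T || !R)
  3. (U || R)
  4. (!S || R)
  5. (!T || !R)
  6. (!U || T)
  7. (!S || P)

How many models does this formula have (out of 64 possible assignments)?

Case analysis on R and S:
  R=T, S=T: remaining (P,Q,T,U) ∈ {(T,F,F,F); (T,T,F,F)} — 2.
  R=T, S=F: remaining (P,Q,T,U) ∈ {(F,F,F,F); (F,T,F,F); (T,F,F,F); (T,T,F,F)} — 4.
  R=F, S=T: a clause becomes empty — 0.
  R=F, S=F: remaining (P,Q,T,U) ∈ {(F,F,T,T); (F,T,T,T)} — 2.
Total: 2 + 4 + 0 + 2 = 8.

8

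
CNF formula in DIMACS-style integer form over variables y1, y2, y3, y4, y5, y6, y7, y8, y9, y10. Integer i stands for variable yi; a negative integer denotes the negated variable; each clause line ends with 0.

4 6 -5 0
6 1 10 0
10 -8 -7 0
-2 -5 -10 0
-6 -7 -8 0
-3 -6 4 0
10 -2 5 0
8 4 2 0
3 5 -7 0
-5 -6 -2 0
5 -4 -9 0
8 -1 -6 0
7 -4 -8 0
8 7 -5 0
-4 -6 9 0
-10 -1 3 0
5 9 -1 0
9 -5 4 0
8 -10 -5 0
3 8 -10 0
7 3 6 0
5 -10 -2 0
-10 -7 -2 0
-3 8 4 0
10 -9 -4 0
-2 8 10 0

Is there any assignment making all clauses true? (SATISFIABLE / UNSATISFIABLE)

SATISFIABLE

Branch on y1: take y1 = False.
The remaining clauses are satisfied by y2 = False, y3 = False, y4 = False, y5 = True, y6 = True, y7 = False, y8 = True, y9 = True, y10 = False.
So y1 = F, y2 = F, y3 = F, y4 = F, y5 = T, y6 = T, y7 = F, y8 = T, y9 = T, y10 = F is a satisfying assignment.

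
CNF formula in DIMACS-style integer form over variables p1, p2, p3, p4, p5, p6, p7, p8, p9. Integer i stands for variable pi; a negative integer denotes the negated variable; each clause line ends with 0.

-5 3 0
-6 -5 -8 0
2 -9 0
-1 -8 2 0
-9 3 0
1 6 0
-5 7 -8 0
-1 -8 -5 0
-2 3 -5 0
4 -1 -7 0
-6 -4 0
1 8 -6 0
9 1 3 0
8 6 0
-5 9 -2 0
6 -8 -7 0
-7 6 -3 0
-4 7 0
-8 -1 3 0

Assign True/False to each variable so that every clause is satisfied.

p5 occurs only negated in the remaining clauses — set p5 = False.
Set p1 = True and propagate.
Set p2 = True and propagate.
For the remaining variables, p3 = True, p4 = False, p6 = True, p7 = False, p8 = False, p9 = False works.
Every clause has at least one true literal under this assignment.
Check each clause:
  1. (~p5 | p3) — p3 is true.
  2. (~p6 | ~p5 | ~p8) — ~p8 is true.
  3. (p2 | ~p9) — p2 is true.
  4. (~p8 | p2 | ~p1) — ~p8 is true.
  5. (~p9 | p3) — p3 is true.
  6. (p6 | p1) — p1 is true.
  7. (~p8 | ~p5 | p7) — ~p8 is true.
  8. (~p1 | ~p5 | ~p8) — ~p8 is true.
  9. (~p2 | ~p5 | p3) — p3 is true.
  10. (p4 | ~p1 | ~p7) — ~p7 is true.
  11. (~p4 | ~p6) — ~p4 is true.
  12. (p8 | ~p6 | p1) — p1 is true.
  13. (p1 | p3 | p9) — p3 is true.
  14. (p6 | p8) — p6 is true.
  15. (~p2 | ~p5 | p9) — ~p5 is true.
  16. (p6 | ~p7 | ~p8) — ~p8 is true.
  17. (~p3 | ~p7 | p6) — ~p7 is true.
  18. (p7 | ~p4) — ~p4 is true.
  19. (p3 | ~p8 | ~p1) — ~p8 is true.

p1=T, p2=T, p3=T, p4=F, p5=F, p6=T, p7=F, p8=F, p9=F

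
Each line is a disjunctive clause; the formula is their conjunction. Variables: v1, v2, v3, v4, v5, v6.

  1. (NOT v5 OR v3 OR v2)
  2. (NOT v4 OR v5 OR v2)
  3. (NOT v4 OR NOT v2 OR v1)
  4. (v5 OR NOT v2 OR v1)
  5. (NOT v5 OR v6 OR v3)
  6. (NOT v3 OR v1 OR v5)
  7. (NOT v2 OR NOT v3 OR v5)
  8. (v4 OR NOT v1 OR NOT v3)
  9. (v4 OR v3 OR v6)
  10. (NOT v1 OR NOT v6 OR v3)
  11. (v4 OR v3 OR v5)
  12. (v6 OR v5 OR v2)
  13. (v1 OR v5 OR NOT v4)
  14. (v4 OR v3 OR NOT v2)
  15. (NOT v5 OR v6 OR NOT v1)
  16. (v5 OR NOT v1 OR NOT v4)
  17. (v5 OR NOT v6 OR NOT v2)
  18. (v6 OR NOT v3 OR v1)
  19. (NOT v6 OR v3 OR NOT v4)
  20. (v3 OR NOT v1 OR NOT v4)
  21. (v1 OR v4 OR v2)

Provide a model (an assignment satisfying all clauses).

v1=True, v2=False, v3=True, v4=True, v5=True, v6=True

Set v1 = True and propagate.
Branch on v2: take v2 = False.
The remaining clauses are satisfied by v3 = True, v4 = True, v5 = True, v6 = True.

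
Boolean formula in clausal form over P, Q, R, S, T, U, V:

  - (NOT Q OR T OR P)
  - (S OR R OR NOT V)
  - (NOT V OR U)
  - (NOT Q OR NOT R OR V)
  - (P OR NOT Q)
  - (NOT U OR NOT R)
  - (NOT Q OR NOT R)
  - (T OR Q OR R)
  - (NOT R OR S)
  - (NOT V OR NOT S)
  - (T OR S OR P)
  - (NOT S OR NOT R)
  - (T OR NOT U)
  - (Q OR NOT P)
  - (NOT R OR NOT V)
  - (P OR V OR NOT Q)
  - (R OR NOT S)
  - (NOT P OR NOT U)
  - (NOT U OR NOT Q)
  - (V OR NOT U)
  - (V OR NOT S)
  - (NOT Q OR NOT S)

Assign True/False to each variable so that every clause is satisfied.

P=0, Q=0, R=0, S=0, T=1, U=0, V=0

Check each clause:
  1. (P OR T OR NOT Q) — T is true.
  2. (R OR NOT V OR S) — NOT V is true.
  3. (U OR NOT V) — NOT V is true.
  4. (NOT Q OR V OR NOT R) — NOT R is true.
  5. (P OR NOT Q) — NOT Q is true.
  6. (NOT R OR NOT U) — NOT U is true.
  7. (NOT Q OR NOT R) — NOT R is true.
  8. (T OR Q OR R) — T is true.
  9. (NOT R OR S) — NOT R is true.
  10. (NOT S OR NOT V) — NOT V is true.
  11. (S OR T OR P) — T is true.
  12. (NOT R OR NOT S) — NOT S is true.
  13. (T OR NOT U) — NOT U is true.
  14. (Q OR NOT P) — NOT P is true.
  15. (NOT R OR NOT V) — NOT V is true.
  16. (NOT Q OR V OR P) — NOT Q is true.
  17. (NOT S OR R) — NOT S is true.
  18. (NOT U OR NOT P) — NOT U is true.
  19. (NOT U OR NOT Q) — NOT U is true.
  20. (V OR NOT U) — NOT U is true.
  21. (NOT S OR V) — NOT S is true.
  22. (NOT Q OR NOT S) — NOT S is true.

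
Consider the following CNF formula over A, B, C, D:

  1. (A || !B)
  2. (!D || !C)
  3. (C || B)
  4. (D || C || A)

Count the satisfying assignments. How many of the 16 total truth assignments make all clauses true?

The models are:
  A=F B=F C=T D=F
  A=T B=F C=T D=F
  A=T B=T C=F D=F
  A=T B=T C=F D=T
  A=T B=T C=T D=F
Count: 5.

5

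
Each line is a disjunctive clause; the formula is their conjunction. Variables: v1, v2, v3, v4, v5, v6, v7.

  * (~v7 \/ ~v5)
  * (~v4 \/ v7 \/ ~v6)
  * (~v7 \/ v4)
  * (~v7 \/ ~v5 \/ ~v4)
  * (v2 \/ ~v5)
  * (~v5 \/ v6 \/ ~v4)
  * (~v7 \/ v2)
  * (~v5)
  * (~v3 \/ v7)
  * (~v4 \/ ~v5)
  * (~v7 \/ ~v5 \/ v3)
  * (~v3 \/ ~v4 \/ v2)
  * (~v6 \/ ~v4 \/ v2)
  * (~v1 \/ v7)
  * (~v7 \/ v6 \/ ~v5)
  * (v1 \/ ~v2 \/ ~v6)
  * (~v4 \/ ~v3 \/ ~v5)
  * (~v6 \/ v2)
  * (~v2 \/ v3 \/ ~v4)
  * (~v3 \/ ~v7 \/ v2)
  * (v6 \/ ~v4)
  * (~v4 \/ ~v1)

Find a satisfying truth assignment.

Unit propagation: (~v5) forces v5 = False.
Try v1 = False.
Try v2 = True.
  then v6 is forced to False.
  then v4 is forced to False.
  then v7 is forced to False.
  then v3 is forced to False.

v1 = F, v2 = T, v3 = F, v4 = F, v5 = F, v6 = F, v7 = F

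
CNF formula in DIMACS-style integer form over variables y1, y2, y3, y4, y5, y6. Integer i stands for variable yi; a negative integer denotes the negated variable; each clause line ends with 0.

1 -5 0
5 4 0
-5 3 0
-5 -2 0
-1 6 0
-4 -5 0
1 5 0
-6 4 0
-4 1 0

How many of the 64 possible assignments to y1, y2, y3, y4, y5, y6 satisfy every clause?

4

The models are:
  y1=1 y2=0 y3=0 y4=1 y5=0 y6=1
  y1=1 y2=0 y3=1 y4=1 y5=0 y6=1
  y1=1 y2=1 y3=0 y4=1 y5=0 y6=1
  y1=1 y2=1 y3=1 y4=1 y5=0 y6=1
Count: 4.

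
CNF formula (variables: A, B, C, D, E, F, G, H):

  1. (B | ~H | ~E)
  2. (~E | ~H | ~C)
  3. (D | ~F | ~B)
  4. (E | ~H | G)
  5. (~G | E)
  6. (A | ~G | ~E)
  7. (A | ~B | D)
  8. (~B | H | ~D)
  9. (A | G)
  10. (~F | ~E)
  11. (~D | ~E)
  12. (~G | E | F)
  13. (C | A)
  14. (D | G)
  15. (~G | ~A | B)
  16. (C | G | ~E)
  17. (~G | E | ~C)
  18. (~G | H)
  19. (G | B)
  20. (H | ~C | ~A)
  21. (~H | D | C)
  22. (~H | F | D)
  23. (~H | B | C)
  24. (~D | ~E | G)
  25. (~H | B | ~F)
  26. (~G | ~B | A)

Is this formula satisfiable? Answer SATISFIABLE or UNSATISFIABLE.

UNSATISFIABLE

G = True:
  propagation gives E=True, A=True, F=False, D=False; an empty clause results — contradiction.
G = False:
  propagation gives A=True, D=True, E=False, H=False; an empty clause results — contradiction.
Every branch closes, so no satisfying assignment exists.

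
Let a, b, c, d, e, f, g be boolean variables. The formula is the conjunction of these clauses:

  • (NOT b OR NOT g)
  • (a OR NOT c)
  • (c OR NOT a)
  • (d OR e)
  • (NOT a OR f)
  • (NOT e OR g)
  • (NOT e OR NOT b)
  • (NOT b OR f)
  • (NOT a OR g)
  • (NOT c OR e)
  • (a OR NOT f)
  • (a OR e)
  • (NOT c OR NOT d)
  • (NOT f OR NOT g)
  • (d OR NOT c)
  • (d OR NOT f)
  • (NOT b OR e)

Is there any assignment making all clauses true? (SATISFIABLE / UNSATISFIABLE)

b occurs only negated in the remaining clauses — set b = False.
Set a = False and propagate.
  then c is forced to False.
  then f is forced to False.
  then e is forced to True.
  then g is forced to True.
d is now unconstrained; take d = False.
Every clause has at least one true literal under this assignment.
So a=False, b=False, c=False, d=False, e=True, f=False, g=True is a satisfying assignment.

SATISFIABLE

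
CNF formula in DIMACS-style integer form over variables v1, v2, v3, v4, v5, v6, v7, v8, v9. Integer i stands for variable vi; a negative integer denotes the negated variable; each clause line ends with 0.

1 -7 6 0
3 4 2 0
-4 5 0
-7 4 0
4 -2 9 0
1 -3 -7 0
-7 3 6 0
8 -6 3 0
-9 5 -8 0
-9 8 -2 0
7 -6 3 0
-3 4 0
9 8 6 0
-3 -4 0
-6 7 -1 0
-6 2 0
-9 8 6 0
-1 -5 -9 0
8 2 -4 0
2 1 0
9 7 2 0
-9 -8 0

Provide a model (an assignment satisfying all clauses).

v1=T, v2=T, v3=F, v4=T, v5=T, v6=F, v7=F, v8=T, v9=F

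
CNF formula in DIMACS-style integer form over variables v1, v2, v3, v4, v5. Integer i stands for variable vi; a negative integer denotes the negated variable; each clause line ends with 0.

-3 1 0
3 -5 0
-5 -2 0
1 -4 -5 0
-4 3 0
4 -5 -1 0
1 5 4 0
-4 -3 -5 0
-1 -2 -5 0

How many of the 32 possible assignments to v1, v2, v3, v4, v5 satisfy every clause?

Satisfying assignments:
  v1=1 v2=0 v3=0 v4=0 v5=0
  v1=1 v2=0 v3=1 v4=0 v5=0
  v1=1 v2=0 v3=1 v4=1 v5=0
  v1=1 v2=1 v3=0 v4=0 v5=0
  v1=1 v2=1 v3=1 v4=0 v5=0
  v1=1 v2=1 v3=1 v4=1 v5=0
That's 6 in total.

6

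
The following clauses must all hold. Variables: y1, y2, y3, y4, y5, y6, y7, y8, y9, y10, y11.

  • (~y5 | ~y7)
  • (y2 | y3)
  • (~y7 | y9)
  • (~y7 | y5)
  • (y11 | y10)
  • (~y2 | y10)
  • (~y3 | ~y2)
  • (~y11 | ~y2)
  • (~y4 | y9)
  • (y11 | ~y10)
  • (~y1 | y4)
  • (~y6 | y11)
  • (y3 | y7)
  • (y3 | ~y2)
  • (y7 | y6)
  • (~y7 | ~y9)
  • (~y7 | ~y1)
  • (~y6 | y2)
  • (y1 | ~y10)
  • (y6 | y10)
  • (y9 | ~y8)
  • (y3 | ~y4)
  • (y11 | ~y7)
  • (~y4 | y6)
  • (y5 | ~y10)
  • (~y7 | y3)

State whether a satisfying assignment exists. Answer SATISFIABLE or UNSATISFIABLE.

UNSATISFIABLE

y7 = True:
  propagation gives y5=False; an empty clause results — contradiction.
y7 = False:
  propagation gives y3=True, y2=False, y6=True; an empty clause results — contradiction.
Every branch closes, so no satisfying assignment exists.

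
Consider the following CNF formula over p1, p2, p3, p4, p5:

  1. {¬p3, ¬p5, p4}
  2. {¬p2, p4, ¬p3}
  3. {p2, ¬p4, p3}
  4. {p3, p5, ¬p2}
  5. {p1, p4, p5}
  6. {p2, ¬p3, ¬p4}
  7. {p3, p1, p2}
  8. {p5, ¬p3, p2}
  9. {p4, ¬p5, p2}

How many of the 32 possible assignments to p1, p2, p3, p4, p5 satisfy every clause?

9

Split on p2, then p3.
  p2=1, p3=1: remaining (p1,p4,p5) ∈ {(0,1,0); (0,1,1); (1,1,0); (1,1,1)} — 4.
  p2=1, p3=0: remaining (p1,p4,p5) ∈ {(0,0,1); (0,1,1); (1,0,1); (1,1,1)} — 4.
  p2=0, p3=1: a clause becomes empty — 0.
  p2=0, p3=0: remaining (p1,p4,p5) ∈ {(1,0,0)} — 1.
Total: 4 + 4 + 0 + 1 = 9.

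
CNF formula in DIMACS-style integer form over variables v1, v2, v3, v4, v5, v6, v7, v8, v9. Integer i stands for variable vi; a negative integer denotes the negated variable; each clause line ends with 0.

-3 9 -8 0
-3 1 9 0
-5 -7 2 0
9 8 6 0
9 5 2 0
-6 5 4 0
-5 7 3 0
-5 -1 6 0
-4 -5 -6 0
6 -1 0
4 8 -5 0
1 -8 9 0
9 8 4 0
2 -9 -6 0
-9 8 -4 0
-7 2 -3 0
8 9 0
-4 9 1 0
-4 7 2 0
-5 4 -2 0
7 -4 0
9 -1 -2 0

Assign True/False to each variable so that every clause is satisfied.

v1 = F, v2 = F, v3 = F, v4 = F, v5 = F, v6 = F, v7 = F, v8 = F, v9 = T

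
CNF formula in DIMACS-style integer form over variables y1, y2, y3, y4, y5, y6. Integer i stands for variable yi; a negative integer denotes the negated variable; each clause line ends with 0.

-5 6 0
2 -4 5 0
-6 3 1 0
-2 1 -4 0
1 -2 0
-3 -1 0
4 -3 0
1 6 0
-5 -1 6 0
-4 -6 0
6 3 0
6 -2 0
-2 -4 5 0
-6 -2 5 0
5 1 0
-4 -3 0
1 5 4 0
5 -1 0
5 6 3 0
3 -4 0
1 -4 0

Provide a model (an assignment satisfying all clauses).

y1 = T, y2 = T, y3 = F, y4 = F, y5 = T, y6 = T

Branch on y1: take y1 = True.
  then y3 is forced to False.
  then y6 is forced to True.
  then y4 is forced to False.
  then y5 is forced to True.
y2 is now unconstrained; take y2 = True.
Every clause has at least one true literal under this assignment.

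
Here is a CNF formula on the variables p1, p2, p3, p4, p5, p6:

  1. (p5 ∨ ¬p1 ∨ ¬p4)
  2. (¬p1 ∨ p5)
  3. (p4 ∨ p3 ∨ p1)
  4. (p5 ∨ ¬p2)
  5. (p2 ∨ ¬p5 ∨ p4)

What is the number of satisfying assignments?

28

Case analysis on p5 and p1:
  p5=T, p1=T: p3, p6 free; 3 ways for (p2,p4) × 2^2 = 12.
  p5=T, p1=F: p6 free; 5 ways for (p2,p3,p4) × 2^1 = 10.
  p5=F, p1=T: a clause becomes empty — 0.
  p5=F, p1=F: p6 free; 3 ways for (p2,p3,p4) × 2^1 = 6.
Total: 12 + 10 + 0 + 6 = 28.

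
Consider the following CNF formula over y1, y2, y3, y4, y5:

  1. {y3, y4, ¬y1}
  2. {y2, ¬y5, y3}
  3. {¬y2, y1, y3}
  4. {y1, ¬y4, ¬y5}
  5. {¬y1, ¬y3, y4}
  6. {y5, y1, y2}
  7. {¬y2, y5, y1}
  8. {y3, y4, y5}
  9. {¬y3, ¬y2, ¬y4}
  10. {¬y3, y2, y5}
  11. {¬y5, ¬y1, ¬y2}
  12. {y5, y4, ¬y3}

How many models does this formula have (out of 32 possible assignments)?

5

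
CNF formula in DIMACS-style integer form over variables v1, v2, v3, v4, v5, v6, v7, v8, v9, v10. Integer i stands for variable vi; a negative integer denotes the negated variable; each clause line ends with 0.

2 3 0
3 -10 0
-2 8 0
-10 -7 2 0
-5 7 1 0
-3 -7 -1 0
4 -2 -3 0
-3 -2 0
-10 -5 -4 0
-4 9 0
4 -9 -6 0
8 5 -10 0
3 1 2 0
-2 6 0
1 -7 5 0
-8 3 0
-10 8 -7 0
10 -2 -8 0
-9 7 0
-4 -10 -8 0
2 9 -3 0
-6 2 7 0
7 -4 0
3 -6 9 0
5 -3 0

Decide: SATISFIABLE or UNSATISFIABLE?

Branch on v1: take v1 = False.
The remaining clauses are satisfied by v2 = False, v3 = True, v4 = False, v5 = True, v6 = False, v7 = True, v8 = True, v9 = True, v10 = False.
Every clause has at least one true literal under this assignment.
So v1=False, v2=False, v3=True, v4=False, v5=True, v6=False, v7=True, v8=True, v9=True, v10=False is a satisfying assignment.

SATISFIABLE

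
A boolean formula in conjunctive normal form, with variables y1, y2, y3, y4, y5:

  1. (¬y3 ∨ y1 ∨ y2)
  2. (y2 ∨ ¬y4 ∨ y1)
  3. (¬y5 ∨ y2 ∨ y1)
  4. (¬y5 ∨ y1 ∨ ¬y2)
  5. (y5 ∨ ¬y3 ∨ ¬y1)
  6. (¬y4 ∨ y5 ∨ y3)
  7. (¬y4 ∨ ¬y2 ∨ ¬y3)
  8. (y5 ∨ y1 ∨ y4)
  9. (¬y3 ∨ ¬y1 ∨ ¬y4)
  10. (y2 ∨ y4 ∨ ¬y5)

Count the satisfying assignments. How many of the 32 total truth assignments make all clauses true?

Satisfying assignments:
  y1=T y2=F y3=F y4=F y5=F
  y1=T y2=F y3=F y4=T y5=T
  y1=T y2=T y3=F y4=F y5=F
  y1=T y2=T y3=F y4=F y5=T
  y1=T y2=T y3=F y4=T y5=T
  y1=T y2=T y3=T y4=F y5=T
Count: 6.

6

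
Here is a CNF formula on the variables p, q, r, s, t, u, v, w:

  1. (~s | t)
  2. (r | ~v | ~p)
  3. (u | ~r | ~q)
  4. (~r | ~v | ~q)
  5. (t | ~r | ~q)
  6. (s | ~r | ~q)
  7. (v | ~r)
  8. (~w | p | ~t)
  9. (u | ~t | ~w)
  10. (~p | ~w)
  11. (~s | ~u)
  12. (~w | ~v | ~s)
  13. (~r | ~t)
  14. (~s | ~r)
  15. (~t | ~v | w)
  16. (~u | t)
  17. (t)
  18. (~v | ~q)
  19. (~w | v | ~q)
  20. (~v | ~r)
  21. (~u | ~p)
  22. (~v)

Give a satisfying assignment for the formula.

p = False, q = False, r = False, s = True, t = True, u = False, v = False, w = False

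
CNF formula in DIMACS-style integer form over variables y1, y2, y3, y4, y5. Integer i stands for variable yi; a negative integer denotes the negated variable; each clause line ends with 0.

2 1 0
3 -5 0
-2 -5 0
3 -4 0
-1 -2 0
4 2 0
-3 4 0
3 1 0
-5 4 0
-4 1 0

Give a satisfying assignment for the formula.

y1=1, y2=0, y3=1, y4=1, y5=1

Branch on y1: take y1 = True.
  then y2 is forced to False.
  then y4 is forced to True.
  then y3 is forced to True.
y5 is now unconstrained; take y5 = True.
Every clause has at least one true literal under this assignment.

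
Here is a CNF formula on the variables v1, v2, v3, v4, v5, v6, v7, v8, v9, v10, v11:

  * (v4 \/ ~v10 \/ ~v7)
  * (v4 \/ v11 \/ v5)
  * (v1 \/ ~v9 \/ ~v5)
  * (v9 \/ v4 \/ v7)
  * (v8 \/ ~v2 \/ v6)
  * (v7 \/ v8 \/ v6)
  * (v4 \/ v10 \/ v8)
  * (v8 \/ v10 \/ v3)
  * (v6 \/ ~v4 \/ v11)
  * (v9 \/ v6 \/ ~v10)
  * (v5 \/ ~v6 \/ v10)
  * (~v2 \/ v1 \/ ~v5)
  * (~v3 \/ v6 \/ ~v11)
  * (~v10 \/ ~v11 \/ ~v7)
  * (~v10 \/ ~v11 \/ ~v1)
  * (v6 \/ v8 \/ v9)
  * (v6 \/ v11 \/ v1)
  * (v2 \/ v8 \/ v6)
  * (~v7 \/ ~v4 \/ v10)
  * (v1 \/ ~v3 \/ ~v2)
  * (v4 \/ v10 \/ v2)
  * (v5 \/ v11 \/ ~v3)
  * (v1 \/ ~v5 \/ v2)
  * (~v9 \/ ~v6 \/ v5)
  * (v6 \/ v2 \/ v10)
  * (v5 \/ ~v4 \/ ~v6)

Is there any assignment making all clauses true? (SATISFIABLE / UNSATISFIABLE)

SATISFIABLE

Try v1 = True.
Try v2 = False.
For the remaining variables, v3 = True, v4 = True, v5 = True, v6 = True, v7 = False, v8 = False, v9 = False, v10 = False, v11 = True works.
So v1 = T, v2 = F, v3 = T, v4 = T, v5 = T, v6 = T, v7 = F, v8 = F, v9 = F, v10 = F, v11 = T is a satisfying assignment.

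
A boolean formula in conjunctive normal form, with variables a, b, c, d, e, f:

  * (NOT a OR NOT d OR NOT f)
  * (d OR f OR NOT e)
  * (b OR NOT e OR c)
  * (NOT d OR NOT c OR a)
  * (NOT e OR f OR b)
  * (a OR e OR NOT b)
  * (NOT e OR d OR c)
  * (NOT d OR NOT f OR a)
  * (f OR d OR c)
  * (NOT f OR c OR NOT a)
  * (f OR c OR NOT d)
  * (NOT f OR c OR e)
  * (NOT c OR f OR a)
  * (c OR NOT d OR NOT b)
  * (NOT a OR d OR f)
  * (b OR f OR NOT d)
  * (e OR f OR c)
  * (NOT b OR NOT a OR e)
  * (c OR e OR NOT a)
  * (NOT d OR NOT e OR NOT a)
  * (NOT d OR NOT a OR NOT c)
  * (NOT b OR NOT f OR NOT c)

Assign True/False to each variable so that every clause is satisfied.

a=F, b=F, c=T, d=F, e=T, f=T

Check each clause:
  1. (NOT f OR NOT d OR NOT a) — NOT d is true.
  2. (NOT e OR d OR f) — f is true.
  3. (c OR b OR NOT e) — c is true.
  4. (NOT d OR a OR NOT c) — NOT d is true.
  5. (f OR NOT e OR b) — f is true.
  6. (e OR NOT b OR a) — e is true.
  7. (c OR NOT e OR d) — c is true.
  8. (NOT d OR NOT f OR a) — NOT d is true.
  9. (f OR c OR d) — c is true.
  10. (NOT f OR NOT a OR c) — c is true.
  11. (c OR f OR NOT d) — c is true.
  12. (c OR e OR NOT f) — c is true.
  13. (a OR f OR NOT c) — f is true.
  14. (NOT b OR NOT d OR c) — c is true.
  15. (NOT a OR f OR d) — f is true.
  16. (f OR NOT d OR b) — NOT d is true.
  17. (f OR c OR e) — c is true.
  18. (NOT a OR NOT b OR e) — e is true.
  19. (c OR e OR NOT a) — c is true.
  20. (NOT a OR NOT d OR NOT e) — NOT d is true.
  21. (NOT c OR NOT d OR NOT a) — NOT d is true.
  22. (NOT b OR NOT c OR NOT f) — NOT b is true.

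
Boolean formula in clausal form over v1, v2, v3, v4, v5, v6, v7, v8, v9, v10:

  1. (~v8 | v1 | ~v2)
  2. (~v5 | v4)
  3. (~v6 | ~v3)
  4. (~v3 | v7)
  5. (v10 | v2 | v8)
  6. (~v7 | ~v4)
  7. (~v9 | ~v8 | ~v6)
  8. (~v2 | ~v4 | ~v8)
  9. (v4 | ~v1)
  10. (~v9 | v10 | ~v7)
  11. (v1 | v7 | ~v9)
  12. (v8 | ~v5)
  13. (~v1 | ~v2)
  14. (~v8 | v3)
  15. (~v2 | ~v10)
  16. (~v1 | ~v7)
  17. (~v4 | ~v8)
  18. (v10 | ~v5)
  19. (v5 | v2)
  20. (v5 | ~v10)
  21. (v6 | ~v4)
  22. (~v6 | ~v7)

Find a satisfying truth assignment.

Pure literal: v9 appears only negated; assign v9 = False.
Try v1 = False.
The remaining clauses are satisfied by v2 = True, v3 = True, v4 = False, v5 = False, v6 = False, v7 = True, v8 = False, v10 = False.
Every clause has at least one true literal under this assignment.

v1=False  v2=True  v3=True  v4=False  v5=False  v6=False  v7=True  v8=False  v9=False  v10=False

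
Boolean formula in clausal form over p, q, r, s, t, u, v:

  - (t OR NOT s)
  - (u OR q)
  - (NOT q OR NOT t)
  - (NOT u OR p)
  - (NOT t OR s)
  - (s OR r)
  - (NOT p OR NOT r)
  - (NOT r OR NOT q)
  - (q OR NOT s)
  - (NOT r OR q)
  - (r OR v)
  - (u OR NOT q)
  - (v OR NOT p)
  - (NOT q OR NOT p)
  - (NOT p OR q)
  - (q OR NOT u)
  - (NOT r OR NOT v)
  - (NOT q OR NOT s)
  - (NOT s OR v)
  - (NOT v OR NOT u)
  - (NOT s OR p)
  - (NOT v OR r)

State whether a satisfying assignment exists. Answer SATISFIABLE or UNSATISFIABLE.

q = True:
  propagation gives t=False, s=False, r=True; an empty clause results — contradiction.
q = False:
  propagation gives u=True; an empty clause results — contradiction.
Every branch closes, so no satisfying assignment exists.

UNSATISFIABLE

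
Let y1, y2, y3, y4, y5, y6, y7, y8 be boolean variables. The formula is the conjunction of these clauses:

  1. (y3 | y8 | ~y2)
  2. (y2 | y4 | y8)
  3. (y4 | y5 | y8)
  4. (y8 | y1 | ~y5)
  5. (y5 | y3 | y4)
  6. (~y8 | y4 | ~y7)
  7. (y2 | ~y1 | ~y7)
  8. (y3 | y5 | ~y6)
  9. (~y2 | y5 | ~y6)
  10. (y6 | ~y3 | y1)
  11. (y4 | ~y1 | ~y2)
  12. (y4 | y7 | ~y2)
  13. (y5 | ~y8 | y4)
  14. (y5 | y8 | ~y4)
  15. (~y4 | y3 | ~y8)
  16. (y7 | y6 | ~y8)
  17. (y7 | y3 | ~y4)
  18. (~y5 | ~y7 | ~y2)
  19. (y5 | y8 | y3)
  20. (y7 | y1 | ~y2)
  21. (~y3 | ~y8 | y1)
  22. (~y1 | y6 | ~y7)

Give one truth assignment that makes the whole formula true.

y1 = True, y2 = False, y3 = False, y4 = False, y5 = True, y6 = True, y7 = False, y8 = True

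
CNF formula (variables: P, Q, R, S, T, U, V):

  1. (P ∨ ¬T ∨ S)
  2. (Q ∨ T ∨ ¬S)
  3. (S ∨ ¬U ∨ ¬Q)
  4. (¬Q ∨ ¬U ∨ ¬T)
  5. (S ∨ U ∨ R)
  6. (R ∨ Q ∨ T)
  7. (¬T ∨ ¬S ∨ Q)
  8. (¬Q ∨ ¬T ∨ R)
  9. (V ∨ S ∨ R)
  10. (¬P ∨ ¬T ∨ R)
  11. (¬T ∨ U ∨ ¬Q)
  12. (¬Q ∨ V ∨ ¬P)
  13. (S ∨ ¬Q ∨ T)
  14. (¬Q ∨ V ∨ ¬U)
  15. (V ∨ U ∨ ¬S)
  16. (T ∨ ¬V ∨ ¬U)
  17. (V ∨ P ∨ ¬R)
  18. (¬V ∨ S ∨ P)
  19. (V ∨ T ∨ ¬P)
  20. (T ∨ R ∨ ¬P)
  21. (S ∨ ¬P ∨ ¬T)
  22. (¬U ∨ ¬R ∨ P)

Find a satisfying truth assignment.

P = F  Q = T  R = F  S = T  T = F  U = F  V = T

Check each clause:
  1. (S ∨ ¬T ∨ P) — ¬T is true.
  2. (T ∨ Q ∨ ¬S) — Q is true.
  3. (¬Q ∨ S ∨ ¬U) — ¬U is true.
  4. (¬T ∨ ¬Q ∨ ¬U) — ¬U is true.
  5. (U ∨ R ∨ S) — S is true.
  6. (R ∨ T ∨ Q) — Q is true.
  7. (¬S ∨ ¬T ∨ Q) — Q is true.
  8. (¬T ∨ ¬Q ∨ R) — ¬T is true.
  9. (S ∨ V ∨ R) — S is true.
  10. (¬P ∨ ¬T ∨ R) — ¬T is true.
  11. (U ∨ ¬Q ∨ ¬T) — ¬T is true.
  12. (¬P ∨ V ∨ ¬Q) — ¬P is true.
  13. (S ∨ ¬Q ∨ T) — S is true.
  14. (¬U ∨ V ∨ ¬Q) — ¬U is true.
  15. (¬S ∨ U ∨ V) — V is true.
  16. (T ∨ ¬U ∨ ¬V) — ¬U is true.
  17. (¬R ∨ V ∨ P) — ¬R is true.
  18. (S ∨ ¬V ∨ P) — S is true.
  19. (V ∨ T ∨ ¬P) — ¬P is true.
  20. (T ∨ ¬P ∨ R) — ¬P is true.
  21. (¬P ∨ S ∨ ¬T) — ¬T is true.
  22. (P ∨ ¬R ∨ ¬U) — ¬U is true.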